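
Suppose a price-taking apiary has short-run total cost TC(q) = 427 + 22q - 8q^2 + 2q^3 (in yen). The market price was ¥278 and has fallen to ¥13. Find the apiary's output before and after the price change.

Output falls from 8 to 0 (the firm shuts down)

AVC = 22 - 8q + 2q^2, minimized at q = 2 where min AVC = ¥14. MC = 22 - 16q + 6q^2.
At P = ¥278 ≥ min AVC, set P = MC on the rising branch: q = 8.
At P = ¥13 < min AVC = ¥14, price no longer covers variable cost at any output, so the firm shuts down: q = 0.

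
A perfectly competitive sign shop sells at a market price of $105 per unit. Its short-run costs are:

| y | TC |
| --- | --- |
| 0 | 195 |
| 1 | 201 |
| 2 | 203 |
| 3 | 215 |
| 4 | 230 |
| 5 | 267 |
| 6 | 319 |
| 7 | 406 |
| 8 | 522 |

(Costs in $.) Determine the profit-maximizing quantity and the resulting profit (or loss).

y = 7; profit = $329

Compute π = P·y − TC at each output: y=0: -195; y=1: -96; y=2: 7; y=3: 100; y=4: 190; y=5: 258; y=6: 311; y=7: 329; y=8: 318.
Profit is maximized at y = 7. AVC there is 211/7 = $30.14 ≤ P, so producing beats shutting down (which would give -$195).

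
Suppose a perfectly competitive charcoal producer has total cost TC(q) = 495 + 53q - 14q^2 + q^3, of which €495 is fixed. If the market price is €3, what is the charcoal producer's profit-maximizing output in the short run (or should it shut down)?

Strip out fixed cost: VC = 53q - 14q^2 + q^3. Then AVC = 53 - 14q + q^2 and MC = 53 - 28q + 3q^2.
The AVC parabola has its vertex at q = 14/2 = 7, where AVC = 53 - 14·7 + 7^2 = €4.
P = €3 lies below min AVC = €4; no output level covers variable cost.
Shutting down limits the loss to fixed cost, €495.

Shut down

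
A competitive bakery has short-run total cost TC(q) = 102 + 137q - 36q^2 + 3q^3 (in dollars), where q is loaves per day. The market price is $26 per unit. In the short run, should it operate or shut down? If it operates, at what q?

Shut down

Variable cost is VC = 137q - 36q^2 + 3q^3, so AVC = VC/q = 137 - 36q + 3q^2 and MC = dTC/dq = 137 - 72q + 9q^2.
AVC is minimized where dAVC/dq = -36 + 6q = 0, at q = 6; min AVC = 137 - 36·6 + 3·6^2 = $29.
P = $26 lies below min AVC = $29; no output level covers variable cost.
Best response: produce nothing and absorb the $102 fixed cost.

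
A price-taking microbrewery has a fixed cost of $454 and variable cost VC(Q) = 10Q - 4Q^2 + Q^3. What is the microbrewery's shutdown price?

The shutdown price is the minimum of AVC. VC = 10Q - 4Q^2 + Q^3, so AVC = 10 - 4Q + Q^2.
dAVC/dQ = -4 + 2Q = 0 gives Q = 2. min AVC = 10 - 4·2 + 2^2 = 6.
For P < $6 the firm produces nothing.

$6 per unit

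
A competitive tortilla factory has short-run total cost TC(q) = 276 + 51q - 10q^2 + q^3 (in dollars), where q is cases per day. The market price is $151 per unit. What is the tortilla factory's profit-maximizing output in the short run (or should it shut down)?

From TC, MC = TC'(q) = 51 - 20q + 3q^2 and AVC = VC/q = 51 - 10q + q^2.
The AVC parabola has its vertex at q = 10/2 = 5, where AVC = 51 - 10·5 + 5^2 = $26.
Because $151 ≥ $26, revenue can cover variable cost; the firm operates.
P = MC gives -100 - 20q + 3q^2 = 0, with roots -10/3 and 10. Take the larger (rising MC): q* = 10.
Check: AVC at q = 10 is $51 ≤ P, so revenue covers variable cost.
Profit = P·q − TC = 151·10 − 786 = $724.

Produce at q = 10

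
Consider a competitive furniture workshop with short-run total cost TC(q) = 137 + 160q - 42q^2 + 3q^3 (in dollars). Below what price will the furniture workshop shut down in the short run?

$13 per unit

The shutdown price is the minimum of AVC. VC = 160q - 42q^2 + 3q^3, so AVC = 160 - 42q + 3q^2.
At the minimum of AVC, MC = AVC. MC = 160 - 84q + 9q^2; setting MC = AVC gives 6q^2 - 42q = 0, so q = 7. min AVC = 13.
For P < $13 the firm produces nothing.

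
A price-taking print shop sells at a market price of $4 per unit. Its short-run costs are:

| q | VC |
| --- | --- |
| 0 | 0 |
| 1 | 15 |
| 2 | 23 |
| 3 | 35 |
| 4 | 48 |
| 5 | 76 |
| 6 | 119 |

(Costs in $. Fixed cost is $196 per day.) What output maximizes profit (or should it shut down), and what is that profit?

q = 0 (shut down); profit = -$196

Compute π = P·q − TC at each output: q=0: -196; q=1: -207; q=2: -211; q=3: -219; q=4: -228; q=5: -252; q=6: -291.
Profit is highest at q = 0. Equivalently, the lowest AVC in the table is 23/2 ≈ $11.50 at q = 2, and P = $4 falls below it — price never covers variable cost, so the firm shuts down and loses only its fixed cost.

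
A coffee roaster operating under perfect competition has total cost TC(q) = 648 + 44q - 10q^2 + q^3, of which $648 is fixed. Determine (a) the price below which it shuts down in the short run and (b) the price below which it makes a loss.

Shutdown price = $19; break-even price = $107

Shutdown price = min AVC. AVC = 44 - 10q + q^2, with vertex at q = 5 and minimum $19.
ATC = 648/q + 44 - 10q + q^2. Setting dATC/dq = −648/q^2 − 10 + 2q = 0 gives q = 9 (since 2·9^3 − 10·9^2 = 648).
min ATC = 648/9 + 44 − 10·9 + 9^2 = $107. That is the break-even price.
For $19 ≤ P < $107 the firm produces at a loss; below $19 it shuts down.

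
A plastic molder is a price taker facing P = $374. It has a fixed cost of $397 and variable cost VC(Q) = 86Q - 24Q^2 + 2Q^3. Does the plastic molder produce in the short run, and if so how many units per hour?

Strip out fixed cost: VC = 86Q - 24Q^2 + 2Q^3. Then AVC = 86 - 24Q + 2Q^2 and MC = 86 - 48Q + 6Q^2.
AVC is minimized where dAVC/dQ = -24 + 4Q = 0, at Q = 6; min AVC = 86 - 24·6 + 2·6^2 = $14.
Since P = $374 ≥ min AVC = $14, price covers variable cost and the firm should produce.
Set P = MC: 374 = 86 - 48Q + 6Q^2 → -288 - 48Q + 6Q^2 = 0. The roots are Q = -4 and Q = 12; the profit-maximizing output is on the rising part of MC, so Q* = 12.
Check: AVC at Q = 12 is $86 ≤ P, so revenue covers variable cost.
Profit = P·Q − TC = 374·12 − 1429 = $3059.

Produce at Q = 12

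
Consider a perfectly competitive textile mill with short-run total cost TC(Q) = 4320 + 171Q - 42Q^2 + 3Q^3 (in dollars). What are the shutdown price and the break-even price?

Shutdown price = min AVC. AVC = 171 - 42Q + 3Q^2, with vertex at Q = 7 and minimum $24.
ATC = 4320/Q + 171 - 42Q + 3Q^2. Setting dATC/dQ = −4320/Q^2 − 42 + 6Q = 0 gives Q = 12 (since 6·12^3 − 42·12^2 = 4320).
min ATC = 4320/12 + 171 − 42·12 + 3·12^2 = $459. That is the break-even price.
For $24 ≤ P < $459 the firm produces at a loss; below $24 it shuts down.

Shutdown price = $24; break-even price = $459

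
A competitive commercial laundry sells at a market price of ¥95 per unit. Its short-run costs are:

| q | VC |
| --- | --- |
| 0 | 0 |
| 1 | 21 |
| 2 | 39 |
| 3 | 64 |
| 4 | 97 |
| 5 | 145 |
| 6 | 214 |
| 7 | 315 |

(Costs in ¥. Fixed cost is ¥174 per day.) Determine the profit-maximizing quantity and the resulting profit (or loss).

q = 6; profit = ¥182

Profit at each row (π = 95q − TC): q=0: -174; q=1: -100; q=2: -23; q=3: 47; q=4: 109; q=5: 156; q=6: 182; q=7: 176.
Profit is maximized at q = 6. AVC there is 214/6 = ¥35.67 ≤ P, so producing beats shutting down (which would give -¥174).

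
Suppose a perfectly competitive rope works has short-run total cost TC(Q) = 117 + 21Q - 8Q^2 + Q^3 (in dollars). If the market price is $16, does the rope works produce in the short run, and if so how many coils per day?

Produce at Q = 5

Variable cost is VC = 21Q - 8Q^2 + Q^3, so AVC = VC/Q = 21 - 8Q + Q^2 and MC = dTC/dQ = 21 - 16Q + 3Q^2.
The AVC parabola has its vertex at Q = 8/2 = 4, where AVC = 21 - 8·4 + 4^2 = $5.
Because $16 ≥ $5, revenue can cover variable cost; the firm operates.
P = MC gives 5 - 16Q + 3Q^2 = 0, with roots 1/3 and 5. Take the larger (rising MC): Q* = 5.
Check: AVC at Q = 5 is $6 ≤ P, so revenue covers variable cost.
Profit = P·Q − TC = 16·5 − 147 = -$67, a loss, but smaller than the $117 fixed cost the firm would lose by shutting down.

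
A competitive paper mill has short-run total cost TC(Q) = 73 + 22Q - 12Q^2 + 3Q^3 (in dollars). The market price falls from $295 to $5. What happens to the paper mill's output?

MC = 22 - 24Q + 9Q^2; the shutdown threshold is min AVC = $10 (at Q = 2).
With P = $295 above the shutdown price, P = MC gives Q = 7.
At P = $5 < min AVC = $10, price no longer covers variable cost at any output, so the firm shuts down: Q = 0.

Output falls from 7 to 0 (the firm shuts down)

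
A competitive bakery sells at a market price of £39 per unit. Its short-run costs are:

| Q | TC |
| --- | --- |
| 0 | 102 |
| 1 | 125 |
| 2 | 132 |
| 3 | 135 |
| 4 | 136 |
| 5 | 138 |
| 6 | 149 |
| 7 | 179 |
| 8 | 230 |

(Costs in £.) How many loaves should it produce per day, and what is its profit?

Tabulate TR − TC: Q=0: -102; Q=1: -86; Q=2: -54; Q=3: -18; Q=4: 20; Q=5: 57; Q=6: 85; Q=7: 94; Q=8: 82.
Profit is maximized at Q = 7. AVC there is 77/7 = £11 ≤ P, so producing beats shutting down (which would give -£102).

Q = 7; profit = £94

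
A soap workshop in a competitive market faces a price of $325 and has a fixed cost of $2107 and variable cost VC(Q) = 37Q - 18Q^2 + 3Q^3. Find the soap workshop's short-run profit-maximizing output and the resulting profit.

Profit = -$187 at Q = 8

AVC = 37 - 18Q + 3Q^2 has its minimum $10 at Q = 3; price $325 clears that bar, so the firm operates.
MC = 37 - 36Q + 9Q^2. Setting P = MC and taking the root on the rising branch gives Q* = 8.
TR = 325·8 = 2600. TC = 2107 + 680 = 2787. Profit = 2600 − 2787 = -$187.
By producing, the firm covers all variable cost plus $1920 of fixed cost; shutting down would lose the full $2107.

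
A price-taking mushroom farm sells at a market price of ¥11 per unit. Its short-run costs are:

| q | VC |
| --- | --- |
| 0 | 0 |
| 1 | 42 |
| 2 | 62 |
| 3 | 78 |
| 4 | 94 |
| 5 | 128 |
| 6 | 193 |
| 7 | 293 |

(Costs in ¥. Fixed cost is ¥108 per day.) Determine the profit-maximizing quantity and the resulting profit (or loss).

q = 0 (shut down); profit = -¥108

Profit at each row (π = 11q − TC): q=0: -108; q=1: -139; q=2: -148; q=3: -153; q=4: -158; q=5: -181; q=6: -235; q=7: -324.
Profit is highest at q = 0. Equivalently, the lowest AVC in the table is 94/4 ≈ ¥23.50 at q = 4, and P = ¥11 falls below it — price never covers variable cost, so the firm shuts down and loses only its fixed cost.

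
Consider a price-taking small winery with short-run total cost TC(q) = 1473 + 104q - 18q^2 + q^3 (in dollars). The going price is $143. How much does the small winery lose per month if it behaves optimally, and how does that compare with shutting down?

AVC = 104 - 18q + q^2 has its minimum $23 at q = 9; price $143 clears that bar, so the firm operates.
With MC = 104 - 36q + 3q^2, P = MC on the upward-sloping part at q* = 13.
TR = 143·13 = 1859. TC = 1473 + 507 = 1980. Profit = 1859 − 1980 = -$121.
Shutting down would mean losing the fixed cost of $1473, so operating at a loss of $121 is better by $1352.

Profit = -$121 at q = 13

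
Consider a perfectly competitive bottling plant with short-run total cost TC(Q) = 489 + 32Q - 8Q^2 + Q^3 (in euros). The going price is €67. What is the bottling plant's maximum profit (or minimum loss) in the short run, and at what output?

Profit = -€195 at Q = 7

AVC = 32 - 8Q + Q^2; min AVC = €16 at Q = 4. Since P = €67 ≥ min AVC, the firm produces.
MC = 32 - 16Q + 3Q^2. Setting P = MC and taking the root on the rising branch gives Q* = 7.
TR = 67·7 = 469. TC = 489 + 175 = 664. Profit = 469 − 664 = -€195.
That loss of €195 beats the €489 the firm would lose by shutting down; producing recovers €294 of fixed cost.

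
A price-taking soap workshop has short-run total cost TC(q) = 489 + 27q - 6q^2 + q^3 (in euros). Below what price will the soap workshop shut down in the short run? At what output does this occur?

€18 per unit, at q = 3

The shutdown price is the minimum of AVC. VC = 27q - 6q^2 + q^3, so AVC = 27 - 6q + q^2.
dAVC/dq = -6 + 2q = 0 gives q = 3. min AVC = 27 - 6·3 + 3^2 = 18.
For P < €18 the firm produces nothing.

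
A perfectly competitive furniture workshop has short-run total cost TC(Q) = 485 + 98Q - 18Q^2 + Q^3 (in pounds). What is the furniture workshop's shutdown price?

The firm shuts down when price falls below the minimum of average variable cost. AVC = VC/Q = 98 - 18Q + Q^2.
At the minimum of AVC, MC = AVC. MC = 98 - 36Q + 3Q^2; setting MC = AVC gives 2Q^2 - 18Q = 0, so Q = 9. min AVC = 17.
So the shutdown price is £17.

£17 per unit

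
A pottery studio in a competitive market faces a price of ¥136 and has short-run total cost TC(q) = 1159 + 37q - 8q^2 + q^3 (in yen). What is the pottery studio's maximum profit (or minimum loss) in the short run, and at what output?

Profit = -¥349 at q = 9

AVC = 37 - 8q + q^2 has its minimum ¥21 at q = 4; price ¥136 clears that bar, so the firm operates.
MC = 37 - 16q + 3q^2. Setting P = MC and taking the root on the rising branch gives q* = 9.
TR = 136·9 = 1224. TC = 1159 + 414 = 1573. Profit = 1224 − 1573 = -¥349.
Shutting down would mean losing the fixed cost of ¥1159, so operating at a loss of ¥349 is better by ¥810.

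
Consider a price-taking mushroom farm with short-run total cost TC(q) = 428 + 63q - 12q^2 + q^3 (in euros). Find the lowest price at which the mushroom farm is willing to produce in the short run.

€27 per unit

The firm shuts down when price falls below the minimum of average variable cost. AVC = VC/q = 63 - 12q + q^2.
dAVC/dq = -12 + 2q = 0 gives q = 6. min AVC = 63 - 12·6 + 6^2 = 27.
The firm shuts down for any P below €27.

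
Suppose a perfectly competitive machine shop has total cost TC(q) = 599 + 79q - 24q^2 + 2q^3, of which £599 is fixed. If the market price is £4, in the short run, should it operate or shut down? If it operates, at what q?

Strip out fixed cost: VC = 79q - 24q^2 + 2q^3. Then AVC = 79 - 24q + 2q^2 and MC = 79 - 48q + 6q^2.
The AVC parabola has its vertex at q = 24/4 = 6, where AVC = 79 - 24·6 + 2·6^2 = £7.
With P < min AVC (£4 < £7), every unit sold adds to the loss.
Best response: produce nothing and absorb the £599 fixed cost.

Shut down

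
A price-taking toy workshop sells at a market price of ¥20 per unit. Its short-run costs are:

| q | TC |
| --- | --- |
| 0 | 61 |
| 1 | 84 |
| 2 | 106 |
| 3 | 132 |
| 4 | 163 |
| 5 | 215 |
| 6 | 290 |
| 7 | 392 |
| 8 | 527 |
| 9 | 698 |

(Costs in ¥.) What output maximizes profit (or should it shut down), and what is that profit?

Profit at each row (π = 20q − TC): q=0: -61; q=1: -64; q=2: -66; q=3: -72; q=4: -83; q=5: -115; q=6: -170; q=7: -252; q=8: -367; q=9: -518.
Profit is highest at q = 0. Equivalently, the lowest AVC in the table is 45/2 ≈ ¥22.50 at q = 2, and P = ¥20 falls below it — price never covers variable cost, so the firm shuts down and loses only its fixed cost.

q = 0 (shut down); profit = -¥61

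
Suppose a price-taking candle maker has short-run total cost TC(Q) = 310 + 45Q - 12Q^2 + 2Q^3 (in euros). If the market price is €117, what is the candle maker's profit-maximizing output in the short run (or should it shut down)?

Produce at Q = 6

From TC, MC = TC'(Q) = 45 - 24Q + 6Q^2 and AVC = VC/Q = 45 - 12Q + 2Q^2.
AVC hits its minimum where MC = AVC, at Q = 3, giving min AVC = 45 - 12·3 + 2·3^2 = €27.
Since P = €117 ≥ min AVC = €27, price covers variable cost and the firm should produce.
Solving P = MC: -72 - 24Q + 6Q^2 = 0 ⇒ Q = -2 or 6. On the upward-sloping branch, Q* = 6.
Check: AVC at Q = 6 is €45 ≤ P, so revenue covers variable cost.
Profit = P·Q − TC = 117·6 − 580 = €122.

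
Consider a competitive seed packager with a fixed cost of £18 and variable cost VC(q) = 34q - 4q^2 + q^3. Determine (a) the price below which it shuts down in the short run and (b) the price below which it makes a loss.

AVC = 34 - 4q + q^2; minimized at q = 2, giving min AVC = £30. That is the shutdown price.
ATC = 18/q + 34 - 4q + q^2. Setting dATC/dq = −18/q^2 − 4 + 2q = 0 gives q = 3 (since 2·3^3 − 4·3^2 = 18).
min ATC = 18/3 + 34 − 4·3 + 3^2 = £37. That is the break-even price.
Between these two prices the firm operates at a loss; above £37 it earns a profit.

Shutdown price = £30; break-even price = £37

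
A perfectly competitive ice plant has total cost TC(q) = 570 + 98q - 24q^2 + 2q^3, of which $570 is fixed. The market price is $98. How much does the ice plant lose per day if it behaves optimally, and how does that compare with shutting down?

Profit = -$58 at q = 8

AVC = 98 - 24q + 2q^2; min AVC = $26 at q = 6. Since P = $98 ≥ min AVC, the firm produces.
With MC = 98 - 48q + 6q^2, P = MC on the upward-sloping part at q* = 8.
TR = 98·8 = 784. TC = 570 + 272 = 842. Profit = 784 − 842 = -$58.
That loss of $58 beats the $570 the firm would lose by shutting down; producing recovers $512 of fixed cost.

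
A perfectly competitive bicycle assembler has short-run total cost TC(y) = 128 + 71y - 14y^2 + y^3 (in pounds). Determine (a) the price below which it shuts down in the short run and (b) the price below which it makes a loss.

Shutdown price = £22; break-even price = £39

Shutdown price = min AVC. AVC = 71 - 14y + y^2, with vertex at y = 7 and minimum £22.
ATC = 128/y + 71 - 14y + y^2. Setting dATC/dy = −128/y^2 − 14 + 2y = 0 gives y = 8 (since 2·8^3 − 14·8^2 = 128).
min ATC = 128/8 + 71 − 14·8 + 8^2 = £39. That is the break-even price.
Between these two prices the firm operates at a loss; above £39 it earns a profit.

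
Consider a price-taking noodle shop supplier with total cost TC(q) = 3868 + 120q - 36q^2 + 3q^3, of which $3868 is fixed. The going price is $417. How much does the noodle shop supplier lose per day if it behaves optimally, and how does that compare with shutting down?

AVC = 120 - 36q + 3q^2; min AVC = $12 at q = 6. Since P = $417 ≥ min AVC, the firm produces.
With MC = 120 - 72q + 9q^2, P = MC on the upward-sloping part at q* = 11.
TR = 417·11 = 4587. TC = 3868 + 957 = 4825. Profit = 4587 − 4825 = -$238.
That loss of $238 beats the $3868 the firm would lose by shutting down; producing recovers $3630 of fixed cost.

Profit = -$238 at q = 11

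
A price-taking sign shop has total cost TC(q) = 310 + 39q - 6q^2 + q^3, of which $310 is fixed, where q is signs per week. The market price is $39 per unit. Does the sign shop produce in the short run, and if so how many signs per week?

Produce at q = 4

Strip out fixed cost: VC = 39q - 6q^2 + q^3. Then AVC = 39 - 6q + q^2 and MC = 39 - 12q + 3q^2.
AVC hits its minimum where MC = AVC, at q = 3, giving min AVC = 39 - 6·3 + 3^2 = $30.
P = $39 exceeds min AVC = $30, so the firm stays open.
Set P = MC: 39 = 39 - 12q + 3q^2 → -12q + 3q^2 = 0. The roots are q = 0 and q = 4; the profit-maximizing output is on the rising part of MC, so q* = 4.
Check: AVC at q = 4 is $31 ≤ P, so revenue covers variable cost.
Profit = P·q − TC = 39·4 − 434 = -$278, a loss, but smaller than the $310 fixed cost the firm would lose by shutting down.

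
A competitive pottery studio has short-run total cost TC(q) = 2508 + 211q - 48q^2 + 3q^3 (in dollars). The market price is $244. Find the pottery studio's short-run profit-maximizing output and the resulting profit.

Profit = -$330 at q = 11

AVC = 211 - 48q + 3q^2 has its minimum $19 at q = 8; price $244 clears that bar, so the firm operates.
With MC = 211 - 96q + 9q^2, P = MC on the upward-sloping part at q* = 11.
TR = 244·11 = 2684. TC = 2508 + 506 = 3014. Profit = 2684 − 3014 = -$330.
By producing, the firm covers all variable cost plus $2178 of fixed cost; shutting down would lose the full $2508.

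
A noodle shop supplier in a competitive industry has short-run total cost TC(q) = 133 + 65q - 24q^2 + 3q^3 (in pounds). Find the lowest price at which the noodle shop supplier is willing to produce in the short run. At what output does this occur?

£17 per unit, at q = 4

The firm shuts down when price falls below the minimum of average variable cost. AVC = VC/q = 65 - 24q + 3q^2.
At the minimum of AVC, MC = AVC. MC = 65 - 48q + 9q^2; setting MC = AVC gives 6q^2 - 24q = 0, so q = 4. min AVC = 17.
So the shutdown price is £17.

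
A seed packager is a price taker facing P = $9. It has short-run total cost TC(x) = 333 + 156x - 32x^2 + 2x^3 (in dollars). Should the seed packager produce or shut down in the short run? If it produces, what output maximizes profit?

Strip out fixed cost: VC = 156x - 32x^2 + 2x^3. Then AVC = 156 - 32x + 2x^2 and MC = 156 - 64x + 6x^2.
AVC hits its minimum where MC = AVC, at x = 8, giving min AVC = 156 - 32·8 + 2·8^2 = $28.
Since P = $9 < min AVC = $28, price fails to cover variable cost at any output.
The firm minimizes its loss by shutting down and losing only its fixed cost of $333.

Shut down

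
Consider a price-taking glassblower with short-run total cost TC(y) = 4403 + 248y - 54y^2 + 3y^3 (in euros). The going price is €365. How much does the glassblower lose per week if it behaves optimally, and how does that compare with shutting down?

AVC = 248 - 54y + 3y^2 has its minimum €5 at y = 9; price €365 clears that bar, so the firm operates.
MC = 248 - 108y + 9y^2. Setting P = MC and taking the root on the rising branch gives y* = 13.
TR = 365·13 = 4745. TC = 4403 + 689 = 5092. Profit = 4745 − 5092 = -€347.
By producing, the firm covers all variable cost plus €4056 of fixed cost; shutting down would lose the full €4403.

Profit = -€347 at y = 13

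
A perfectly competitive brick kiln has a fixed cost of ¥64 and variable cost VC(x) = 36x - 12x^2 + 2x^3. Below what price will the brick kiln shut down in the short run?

¥18 per unit

The firm shuts down when price falls below the minimum of average variable cost. AVC = VC/x = 36 - 12x + 2x^2.
dAVC/dx = -12 + 4x = 0 gives x = 3. min AVC = 36 - 12·3 + 2·3^2 = 18.
The firm shuts down for any P below ¥18.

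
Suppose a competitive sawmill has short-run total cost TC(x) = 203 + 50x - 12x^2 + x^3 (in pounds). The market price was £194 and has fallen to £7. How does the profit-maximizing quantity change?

Output falls from 12 to 0 (the firm shuts down)

MC = 50 - 24x + 3x^2; the shutdown threshold is min AVC = £14 (at x = 6).
At P = £194 ≥ min AVC, set P = MC on the rising branch: x = 12.
At P = £7 < min AVC = £14, price no longer covers variable cost at any output, so the firm shuts down: x = 0.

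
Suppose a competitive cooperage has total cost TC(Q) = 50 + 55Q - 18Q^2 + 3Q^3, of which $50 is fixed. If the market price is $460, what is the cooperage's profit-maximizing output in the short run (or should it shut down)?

Produce at Q = 9

Strip out fixed cost: VC = 55Q - 18Q^2 + 3Q^3. Then AVC = 55 - 18Q + 3Q^2 and MC = 55 - 36Q + 9Q^2.
AVC is minimized where dAVC/dQ = -18 + 6Q = 0, at Q = 3; min AVC = 55 - 18·3 + 3·3^2 = $28.
Because $460 ≥ $28, revenue can cover variable cost; the firm operates.
Set P = MC: 460 = 55 - 36Q + 9Q^2 → -405 - 36Q + 9Q^2 = 0. The roots are Q = -5 and Q = 9; the profit-maximizing output is on the rising part of MC, so Q* = 9.
Check: AVC at Q = 9 is $136 ≤ P, so revenue covers variable cost.
Profit = P·Q − TC = 460·9 − 1274 = $2866.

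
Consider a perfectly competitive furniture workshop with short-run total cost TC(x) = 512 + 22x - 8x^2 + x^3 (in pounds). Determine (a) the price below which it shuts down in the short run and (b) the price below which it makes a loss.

Shutdown price = £6; break-even price = £86

Shutdown price = min AVC. AVC = 22 - 8x + x^2, with vertex at x = 4 and minimum £6.
ATC = 512/x + 22 - 8x + x^2. Setting dATC/dx = −512/x^2 − 8 + 2x = 0 gives x = 8 (since 2·8^3 − 8·8^2 = 512).
min ATC = 512/8 + 22 − 8·8 + 8^2 = £86. That is the break-even price.
Between these two prices the firm operates at a loss; above £86 it earns a profit.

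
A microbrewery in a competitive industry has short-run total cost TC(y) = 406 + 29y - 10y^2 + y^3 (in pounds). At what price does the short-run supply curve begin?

The shutdown price is the minimum of AVC. VC = 29y - 10y^2 + y^3, so AVC = 29 - 10y + y^2.
dAVC/dy = -10 + 2y = 0 gives y = 5. min AVC = 29 - 10·5 + 5^2 = 4.
The firm shuts down for any P below £4.

£4 per unit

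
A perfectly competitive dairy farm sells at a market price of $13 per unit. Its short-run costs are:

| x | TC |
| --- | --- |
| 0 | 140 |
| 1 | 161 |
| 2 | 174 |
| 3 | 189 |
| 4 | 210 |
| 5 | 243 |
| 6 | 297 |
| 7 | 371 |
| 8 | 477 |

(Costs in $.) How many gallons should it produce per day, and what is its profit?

Profit at each row (π = 13x − TC): x=0: -140; x=1: -148; x=2: -148; x=3: -150; x=4: -158; x=5: -178; x=6: -219; x=7: -280; x=8: -373.
Profit is highest at x = 0. Equivalently, the lowest AVC in the table is 49/3 ≈ $16.33 at x = 3, and P = $13 falls below it — price never covers variable cost, so the firm shuts down and loses only its fixed cost.

x = 0 (shut down); profit = -$140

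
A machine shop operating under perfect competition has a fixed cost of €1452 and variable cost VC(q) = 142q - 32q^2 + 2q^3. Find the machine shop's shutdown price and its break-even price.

Shutdown price = €14; break-even price = €164

Shutdown price = min AVC. AVC = 142 - 32q + 2q^2, with vertex at q = 8 and minimum €14.
ATC = 1452/q + 142 - 32q + 2q^2. Setting dATC/dq = −1452/q^2 − 32 + 4q = 0 gives q = 11 (since 4·11^3 − 32·11^2 = 1452).
min ATC = 1452/11 + 142 − 32·11 + 2·11^2 = €164. That is the break-even price.
For €14 ≤ P < €164 the firm produces at a loss; below €14 it shuts down.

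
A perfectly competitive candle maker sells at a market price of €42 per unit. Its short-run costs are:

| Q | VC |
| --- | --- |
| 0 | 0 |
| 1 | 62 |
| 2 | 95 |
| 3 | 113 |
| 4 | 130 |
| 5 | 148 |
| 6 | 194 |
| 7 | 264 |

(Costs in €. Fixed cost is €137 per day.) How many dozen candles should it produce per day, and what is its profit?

Q = 5; profit = -€75

Tabulate TR − TC: Q=0: -137; Q=1: -157; Q=2: -148; Q=3: -124; Q=4: -99; Q=5: -75; Q=6: -79; Q=7: -107.
Profit is maximized at Q = 5. AVC there is 148/5 = €29.60 ≤ P, so producing beats shutting down (which would give -€137).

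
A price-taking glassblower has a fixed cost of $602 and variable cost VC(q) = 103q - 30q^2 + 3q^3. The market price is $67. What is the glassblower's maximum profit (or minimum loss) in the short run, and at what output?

Profit = -$386 at q = 6

AVC = 103 - 30q + 3q^2 has its minimum $28 at q = 5; price $67 clears that bar, so the firm operates.
With MC = 103 - 60q + 9q^2, P = MC on the upward-sloping part at q* = 6.
TR = 67·6 = 402. TC = 602 + 186 = 788. Profit = 402 − 788 = -$386.
By producing, the firm covers all variable cost plus $216 of fixed cost; shutting down would lose the full $602.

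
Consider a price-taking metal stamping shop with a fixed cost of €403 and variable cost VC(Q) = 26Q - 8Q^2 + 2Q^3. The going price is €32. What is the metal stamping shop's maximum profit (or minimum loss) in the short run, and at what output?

AVC = 26 - 8Q + 2Q^2 has its minimum €18 at Q = 2; price €32 clears that bar, so the firm operates.
With MC = 26 - 16Q + 6Q^2, P = MC on the upward-sloping part at Q* = 3.
TR = 32·3 = 96. TC = 403 + 60 = 463. Profit = 96 − 463 = -€367.
That loss of €367 beats the €403 the firm would lose by shutting down; producing recovers €36 of fixed cost.

Profit = -€367 at Q = 3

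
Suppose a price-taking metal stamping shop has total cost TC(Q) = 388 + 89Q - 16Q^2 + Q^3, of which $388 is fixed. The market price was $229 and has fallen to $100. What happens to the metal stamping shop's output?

AVC = 89 - 16Q + Q^2, minimized at Q = 8 where min AVC = $25. MC = 89 - 32Q + 3Q^2.
With P = $229 above the shutdown price, P = MC gives Q = 14.
At P = $100 ≥ min AVC, set P = MC: Q = 11. The firm stays open but cuts output.

Output falls from 14 to 11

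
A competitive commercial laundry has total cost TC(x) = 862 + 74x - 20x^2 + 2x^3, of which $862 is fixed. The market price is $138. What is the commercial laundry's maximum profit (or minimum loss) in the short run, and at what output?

Profit = -$94 at x = 8

AVC = 74 - 20x + 2x^2; min AVC = $24 at x = 5. Since P = $138 ≥ min AVC, the firm produces.
With MC = 74 - 40x + 6x^2, P = MC on the upward-sloping part at x* = 8.
TR = 138·8 = 1104. TC = 862 + 336 = 1198. Profit = 1104 − 1198 = -$94.
Shutting down would mean losing the fixed cost of $862, so operating at a loss of $94 is better by $768.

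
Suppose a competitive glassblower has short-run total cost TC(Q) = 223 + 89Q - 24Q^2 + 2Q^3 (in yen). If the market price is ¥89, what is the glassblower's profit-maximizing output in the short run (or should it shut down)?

From TC, MC = TC'(Q) = 89 - 48Q + 6Q^2 and AVC = VC/Q = 89 - 24Q + 2Q^2.
The AVC parabola has its vertex at Q = 24/4 = 6, where AVC = 89 - 24·6 + 2·6^2 = ¥17.
Since P = ¥89 ≥ min AVC = ¥17, price covers variable cost and the firm should produce.
Solving P = MC: -48Q + 6Q^2 = 0 ⇒ Q = 0 or 8. On the upward-sloping branch, Q* = 8.
Check: AVC at Q = 8 is ¥25 ≤ P, so revenue covers variable cost.
Profit = P·Q − TC = 89·8 − 423 = ¥289.

Produce at Q = 8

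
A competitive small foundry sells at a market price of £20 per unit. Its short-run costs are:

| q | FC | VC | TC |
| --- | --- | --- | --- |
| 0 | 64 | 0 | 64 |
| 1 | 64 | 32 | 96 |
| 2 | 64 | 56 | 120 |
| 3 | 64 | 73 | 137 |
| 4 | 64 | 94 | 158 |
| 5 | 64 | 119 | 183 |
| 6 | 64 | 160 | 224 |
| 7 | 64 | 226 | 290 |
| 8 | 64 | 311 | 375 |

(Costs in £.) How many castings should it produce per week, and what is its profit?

Compute π = P·q − TC at each output: q=0: -64; q=1: -76; q=2: -80; q=3: -77; q=4: -78; q=5: -83; q=6: -104; q=7: -150; q=8: -215.
Profit is highest at q = 0. Equivalently, the lowest AVC in the table is 94/4 ≈ £23.50 at q = 4, and P = £20 falls below it — price never covers variable cost, so the firm shuts down and loses only its fixed cost.

q = 0 (shut down); profit = -£64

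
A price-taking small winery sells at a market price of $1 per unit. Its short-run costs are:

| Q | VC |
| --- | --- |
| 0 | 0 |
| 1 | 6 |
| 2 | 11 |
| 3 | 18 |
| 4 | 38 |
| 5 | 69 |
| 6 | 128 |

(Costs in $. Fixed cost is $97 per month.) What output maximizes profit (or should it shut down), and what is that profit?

Compute π = P·Q − TC at each output: Q=0: -97; Q=1: -102; Q=2: -106; Q=3: -112; Q=4: -131; Q=5: -161; Q=6: -219.
Profit is highest at Q = 0. Equivalently, the lowest AVC in the table is 11/2 ≈ $5.50 at Q = 2, and P = $1 falls below it — price never covers variable cost, so the firm shuts down and loses only its fixed cost.

Q = 0 (shut down); profit = -$97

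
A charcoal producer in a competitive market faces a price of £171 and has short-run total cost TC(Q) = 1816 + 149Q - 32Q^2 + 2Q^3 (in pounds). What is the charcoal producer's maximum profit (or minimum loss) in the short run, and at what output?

Profit = -£364 at Q = 11

AVC = 149 - 32Q + 2Q^2 has its minimum £21 at Q = 8; price £171 clears that bar, so the firm operates.
MC = 149 - 64Q + 6Q^2. Setting P = MC and taking the root on the rising branch gives Q* = 11.
TR = 171·11 = 1881. TC = 1816 + 429 = 2245. Profit = 1881 − 2245 = -£364.
By producing, the firm covers all variable cost plus £1452 of fixed cost; shutting down would lose the full £1816.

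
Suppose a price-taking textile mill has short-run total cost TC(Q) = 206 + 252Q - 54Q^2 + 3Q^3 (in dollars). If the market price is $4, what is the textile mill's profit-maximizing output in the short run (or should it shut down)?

Strip out fixed cost: VC = 252Q - 54Q^2 + 3Q^3. Then AVC = 252 - 54Q + 3Q^2 and MC = 252 - 108Q + 9Q^2.
AVC is minimized where dAVC/dQ = -54 + 6Q = 0, at Q = 9; min AVC = 252 - 54·9 + 3·9^2 = $9.
P = $4 lies below min AVC = $9; no output level covers variable cost.
The firm minimizes its loss by shutting down and losing only its fixed cost of $206.

Shut down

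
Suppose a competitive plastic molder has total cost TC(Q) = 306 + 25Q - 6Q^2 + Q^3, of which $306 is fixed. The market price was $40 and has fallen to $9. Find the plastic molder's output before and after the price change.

MC = 25 - 12Q + 3Q^2; the shutdown threshold is min AVC = $16 (at Q = 3).
With P = $40 above the shutdown price, P = MC gives Q = 5.
At P = $9 < min AVC = $16, price no longer covers variable cost at any output, so the firm shuts down: Q = 0.

Output falls from 5 to 0 (the firm shuts down)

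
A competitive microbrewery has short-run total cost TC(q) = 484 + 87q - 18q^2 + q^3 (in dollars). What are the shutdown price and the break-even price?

Shutdown price = $6; break-even price = $54

AVC = 87 - 18q + q^2; minimized at q = 9, giving min AVC = $6. That is the shutdown price.
ATC = 484/q + 87 - 18q + q^2. Setting dATC/dq = −484/q^2 − 18 + 2q = 0 gives q = 11 (since 2·11^3 − 18·11^2 = 484).
min ATC = 484/11 + 87 − 18·11 + 11^2 = $54. That is the break-even price.
For $6 ≤ P < $54 the firm produces at a loss; below $6 it shuts down.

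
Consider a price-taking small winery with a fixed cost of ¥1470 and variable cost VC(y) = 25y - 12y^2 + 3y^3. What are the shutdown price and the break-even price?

Shutdown price = ¥13; break-even price = ¥298

Shutdown price = min AVC. AVC = 25 - 12y + 3y^2, with vertex at y = 2 and minimum ¥13.
ATC = 1470/y + 25 - 12y + 3y^2. Setting dATC/dy = −1470/y^2 − 12 + 6y = 0 gives y = 7 (since 6·7^3 − 12·7^2 = 1470).
min ATC = 1470/7 + 25 − 12·7 + 3·7^2 = ¥298. That is the break-even price.
For ¥13 ≤ P < ¥298 the firm produces at a loss; below ¥13 it shuts down.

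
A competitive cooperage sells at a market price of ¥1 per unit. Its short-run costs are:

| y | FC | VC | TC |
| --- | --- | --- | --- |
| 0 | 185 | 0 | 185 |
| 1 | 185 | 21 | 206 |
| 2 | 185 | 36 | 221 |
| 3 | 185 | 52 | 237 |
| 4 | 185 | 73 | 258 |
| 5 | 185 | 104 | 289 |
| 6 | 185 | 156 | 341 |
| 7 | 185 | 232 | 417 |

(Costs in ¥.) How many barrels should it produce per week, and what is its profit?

y = 0 (shut down); profit = -¥185

Tabulate TR − TC: y=0: -185; y=1: -205; y=2: -219; y=3: -234; y=4: -254; y=5: -284; y=6: -335; y=7: -410.
Profit is highest at y = 0. Equivalently, the lowest AVC in the table is 52/3 ≈ ¥17.33 at y = 3, and P = ¥1 falls below it — price never covers variable cost, so the firm shuts down and loses only its fixed cost.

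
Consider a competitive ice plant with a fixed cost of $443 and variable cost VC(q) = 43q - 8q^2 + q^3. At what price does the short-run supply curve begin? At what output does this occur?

The shutdown price is the minimum of AVC. VC = 43q - 8q^2 + q^3, so AVC = 43 - 8q + q^2.
dAVC/dq = -8 + 2q = 0 gives q = 4. min AVC = 43 - 8·4 + 4^2 = 27.
The firm shuts down for any P below $27.

$27 per unit, at q = 4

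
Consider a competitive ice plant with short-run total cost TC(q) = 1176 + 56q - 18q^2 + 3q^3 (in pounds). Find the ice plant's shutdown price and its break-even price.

Shutdown price = £29; break-even price = £245

Shutdown price = min AVC. AVC = 56 - 18q + 3q^2, with vertex at q = 3 and minimum £29.
ATC = 1176/q + 56 - 18q + 3q^2. Setting dATC/dq = −1176/q^2 − 18 + 6q = 0 gives q = 7 (since 6·7^3 − 18·7^2 = 1176).
min ATC = 1176/7 + 56 − 18·7 + 3·7^2 = £245. That is the break-even price.
Between these two prices the firm operates at a loss; above £245 it earns a profit.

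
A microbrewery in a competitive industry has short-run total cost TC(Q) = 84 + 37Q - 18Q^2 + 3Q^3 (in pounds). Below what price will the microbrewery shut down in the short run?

£10 per unit

The firm shuts down when price falls below the minimum of average variable cost. AVC = VC/Q = 37 - 18Q + 3Q^2.
dAVC/dQ = -18 + 6Q = 0 gives Q = 3. min AVC = 37 - 18·3 + 3·3^2 = 10.
For P < £10 the firm produces nothing.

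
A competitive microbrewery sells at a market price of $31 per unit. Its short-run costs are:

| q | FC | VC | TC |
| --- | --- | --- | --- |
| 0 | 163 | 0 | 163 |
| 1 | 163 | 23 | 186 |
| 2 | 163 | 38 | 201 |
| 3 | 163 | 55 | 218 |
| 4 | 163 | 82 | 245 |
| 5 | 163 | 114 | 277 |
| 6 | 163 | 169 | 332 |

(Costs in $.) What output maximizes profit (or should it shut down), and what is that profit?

q = 4; profit = -$121

Profit at each row (π = 31q − TC): q=0: -163; q=1: -155; q=2: -139; q=3: -125; q=4: -121; q=5: -122; q=6: -146.
Profit is maximized at q = 4. AVC there is 82/4 = $20.50 ≤ P, so producing beats shutting down (which would give -$163).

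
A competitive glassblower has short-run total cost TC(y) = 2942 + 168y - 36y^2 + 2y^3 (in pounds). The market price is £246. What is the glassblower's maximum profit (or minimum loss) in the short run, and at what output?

Profit = -£238 at y = 13

AVC = 168 - 36y + 2y^2 has its minimum £6 at y = 9; price £246 clears that bar, so the firm operates.
MC = 168 - 72y + 6y^2. Setting P = MC and taking the root on the rising branch gives y* = 13.
TR = 246·13 = 3198. TC = 2942 + 494 = 3436. Profit = 3198 − 3436 = -£238.
That loss of £238 beats the £2942 the firm would lose by shutting down; producing recovers £2704 of fixed cost.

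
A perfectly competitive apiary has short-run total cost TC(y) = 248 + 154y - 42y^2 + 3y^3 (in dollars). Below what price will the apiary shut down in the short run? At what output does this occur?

Short-run supply begins at min AVC. From VC = 154y - 42y^2 + 3y^3, AVC = 154 - 42y + 3y^2.
At the minimum of AVC, MC = AVC. MC = 154 - 84y + 9y^2; setting MC = AVC gives 6y^2 - 42y = 0, so y = 7. min AVC = 7.
The firm shuts down for any P below $7.

$7 per unit, at y = 7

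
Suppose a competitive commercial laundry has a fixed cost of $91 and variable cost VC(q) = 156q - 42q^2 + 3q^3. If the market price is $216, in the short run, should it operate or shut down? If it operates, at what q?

Produce at q = 10

From TC, MC = TC'(q) = 156 - 84q + 9q^2 and AVC = VC/q = 156 - 42q + 3q^2.
AVC is minimized where dAVC/dq = -42 + 6q = 0, at q = 7; min AVC = 156 - 42·7 + 3·7^2 = $9.
P = $216 exceeds min AVC = $9, so the firm stays open.
Set P = MC: 216 = 156 - 84q + 9q^2 → -60 - 84q + 9q^2 = 0. The roots are q = -2/3 and q = 10; the profit-maximizing output is on the rising part of MC, so q* = 10.
Check: AVC at q = 10 is $36 ≤ P, so revenue covers variable cost.
Profit = P·q − TC = 216·10 − 451 = $1709.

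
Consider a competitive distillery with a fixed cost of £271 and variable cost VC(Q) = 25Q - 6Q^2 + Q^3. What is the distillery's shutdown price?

£16 per unit

The firm shuts down when price falls below the minimum of average variable cost. AVC = VC/Q = 25 - 6Q + Q^2.
dAVC/dQ = -6 + 2Q = 0 gives Q = 3. min AVC = 25 - 6·3 + 3^2 = 16.
The firm shuts down for any P below £16.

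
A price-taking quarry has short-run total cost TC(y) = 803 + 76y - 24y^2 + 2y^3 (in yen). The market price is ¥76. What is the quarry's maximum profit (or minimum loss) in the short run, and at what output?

AVC = 76 - 24y + 2y^2 has its minimum ¥4 at y = 6; price ¥76 clears that bar, so the firm operates.
With MC = 76 - 48y + 6y^2, P = MC on the upward-sloping part at y* = 8.
TR = 76·8 = 608. TC = 803 + 96 = 899. Profit = 608 − 899 = -¥291.
That loss of ¥291 beats the ¥803 the firm would lose by shutting down; producing recovers ¥512 of fixed cost.

Profit = -¥291 at y = 8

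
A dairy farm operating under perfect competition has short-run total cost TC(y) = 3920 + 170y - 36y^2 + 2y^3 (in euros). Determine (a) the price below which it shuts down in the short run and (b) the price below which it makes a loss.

AVC = 170 - 36y + 2y^2; minimized at y = 9, giving min AVC = €8. That is the shutdown price.
ATC = 3920/y + 170 - 36y + 2y^2. Setting dATC/dy = −3920/y^2 − 36 + 4y = 0 gives y = 14 (since 4·14^3 − 36·14^2 = 3920).
min ATC = 3920/14 + 170 − 36·14 + 2·14^2 = €338. That is the break-even price.
Between these two prices the firm operates at a loss; above €338 it earns a profit.

Shutdown price = €8; break-even price = €338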